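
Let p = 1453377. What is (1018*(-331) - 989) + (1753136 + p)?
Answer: 2868566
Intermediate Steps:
(1018*(-331) - 989) + (1753136 + p) = (1018*(-331) - 989) + (1753136 + 1453377) = (-336958 - 989) + 3206513 = -337947 + 3206513 = 2868566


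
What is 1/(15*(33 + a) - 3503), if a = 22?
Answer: -1/2678 ≈ -0.00037341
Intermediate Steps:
1/(15*(33 + a) - 3503) = 1/(15*(33 + 22) - 3503) = 1/(15*55 - 3503) = 1/(825 - 3503) = 1/(-2678) = -1/2678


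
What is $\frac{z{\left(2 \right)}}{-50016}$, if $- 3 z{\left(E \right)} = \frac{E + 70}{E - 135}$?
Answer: $- \frac{1}{277172} \approx -3.6079 \cdot 10^{-6}$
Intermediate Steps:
$z{\left(E \right)} = - \frac{70 + E}{3 \left(-135 + E\right)}$ ($z{\left(E \right)} = - \frac{\left(E + 70\right) \frac{1}{E - 135}}{3} = - \frac{\left(70 + E\right) \frac{1}{-135 + E}}{3} = - \frac{\frac{1}{-135 + E} \left(70 + E\right)}{3} = - \frac{70 + E}{3 \left(-135 + E\right)}$)
$\frac{z{\left(2 \right)}}{-50016} = \frac{\frac{1}{3} \frac{1}{-135 + 2} \left(-70 - 2\right)}{-50016} = \frac{-70 - 2}{3 \left(-133\right)} \left(- \frac{1}{50016}\right) = \frac{1}{3} \left(- \frac{1}{133}\right) \left(-72\right) \left(- \frac{1}{50016}\right) = \frac{24}{133} \left(- \frac{1}{50016}\right) = - \frac{1}{277172}$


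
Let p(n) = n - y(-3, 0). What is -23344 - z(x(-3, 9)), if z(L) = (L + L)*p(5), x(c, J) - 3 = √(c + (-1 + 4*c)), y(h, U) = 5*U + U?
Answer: -23374 - 40*I ≈ -23374.0 - 40.0*I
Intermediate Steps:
y(h, U) = 6*U
x(c, J) = 3 + √(-1 + 5*c) (x(c, J) = 3 + √(c + (-1 + 4*c)) = 3 + √(-1 + 5*c))
p(n) = n (p(n) = n - 6*0 = n - 1*0 = n + 0 = n)
z(L) = 10*L (z(L) = (L + L)*5 = (2*L)*5 = 10*L)
-23344 - z(x(-3, 9)) = -23344 - 10*(3 + √(-1 + 5*(-3))) = -23344 - 10*(3 + √(-1 - 15)) = -23344 - 10*(3 + √(-16)) = -23344 - 10*(3 + 4*I) = -23344 - (30 + 40*I) = -23344 + (-30 - 40*I) = -23374 - 40*I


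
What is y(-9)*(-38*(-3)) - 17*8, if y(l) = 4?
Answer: 320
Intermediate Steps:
y(-9)*(-38*(-3)) - 17*8 = 4*(-38*(-3)) - 17*8 = 4*114 - 136 = 456 - 136 = 320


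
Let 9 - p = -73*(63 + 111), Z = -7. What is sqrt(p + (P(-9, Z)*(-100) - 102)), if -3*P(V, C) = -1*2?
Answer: sqrt(112881)/3 ≈ 111.99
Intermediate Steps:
P(V, C) = 2/3 (P(V, C) = -(-1)*2/3 = -1/3*(-2) = 2/3)
p = 12711 (p = 9 - (-73)*(63 + 111) = 9 - (-73)*174 = 9 - 1*(-12702) = 9 + 12702 = 12711)
sqrt(p + (P(-9, Z)*(-100) - 102)) = sqrt(12711 + ((2/3)*(-100) - 102)) = sqrt(12711 + (-200/3 - 102)) = sqrt(12711 - 506/3) = sqrt(37627/3) = sqrt(112881)/3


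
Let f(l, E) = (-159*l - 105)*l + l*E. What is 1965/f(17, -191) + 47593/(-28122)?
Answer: -2481693649/1433743926 ≈ -1.7309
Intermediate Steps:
f(l, E) = E*l + l*(-105 - 159*l) (f(l, E) = (-105 - 159*l)*l + E*l = l*(-105 - 159*l) + E*l = E*l + l*(-105 - 159*l))
1965/f(17, -191) + 47593/(-28122) = 1965/((17*(-105 - 191 - 159*17))) + 47593/(-28122) = 1965/((17*(-105 - 191 - 2703))) + 47593*(-1/28122) = 1965/((17*(-2999))) - 47593/28122 = 1965/(-50983) - 47593/28122 = 1965*(-1/50983) - 47593/28122 = -1965/50983 - 47593/28122 = -2481693649/1433743926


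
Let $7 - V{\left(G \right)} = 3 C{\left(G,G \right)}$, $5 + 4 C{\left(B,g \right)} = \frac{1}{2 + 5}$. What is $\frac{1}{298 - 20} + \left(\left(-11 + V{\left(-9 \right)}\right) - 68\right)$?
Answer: $- \frac{66508}{973} \approx -68.354$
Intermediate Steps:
$C{\left(B,g \right)} = - \frac{17}{14}$ ($C{\left(B,g \right)} = - \frac{5}{4} + \frac{1}{4 \left(2 + 5\right)} = - \frac{5}{4} + \frac{1}{4 \cdot 7} = - \frac{5}{4} + \frac{1}{4} \cdot \frac{1}{7} = - \frac{5}{4} + \frac{1}{28} = - \frac{17}{14}$)
$V{\left(G \right)} = \frac{149}{14}$ ($V{\left(G \right)} = 7 - 3 \left(- \frac{17}{14}\right) = 7 - - \frac{51}{14} = 7 + \frac{51}{14} = \frac{149}{14}$)
$\frac{1}{298 - 20} + \left(\left(-11 + V{\left(-9 \right)}\right) - 68\right) = \frac{1}{298 - 20} + \left(\left(-11 + \frac{149}{14}\right) - 68\right) = \frac{1}{278} - \frac{957}{14} = - \frac{66508}{973}$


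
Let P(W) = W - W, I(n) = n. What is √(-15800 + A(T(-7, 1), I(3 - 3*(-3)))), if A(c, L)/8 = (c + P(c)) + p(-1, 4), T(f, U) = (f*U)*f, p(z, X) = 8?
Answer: 4*I*√959 ≈ 123.87*I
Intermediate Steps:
T(f, U) = U*f² (T(f, U) = (U*f)*f = U*f²)
P(W) = 0
A(c, L) = 64 + 8*c (A(c, L) = 8*((c + 0) + 8) = 8*(c + 8) = 8*(8 + c) = 64 + 8*c)
√(-15800 + A(T(-7, 1), I(3 - 3*(-3)))) = √(-15800 + (64 + 8*(1*(-7)²))) = √(-15800 + (64 + 8*(1*49))) = √(-15800 + (64 + 8*49)) = √(-15800 + (64 + 392)) = √(-15800 + 456) = √(-15344) = 4*I*√959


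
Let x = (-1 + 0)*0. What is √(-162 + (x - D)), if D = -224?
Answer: √62 ≈ 7.8740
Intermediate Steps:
x = 0 (x = -1*0 = 0)
√(-162 + (x - D)) = √(-162 + (0 - 1*(-224))) = √(-162 + (0 + 224)) = √(-162 + 224) = √62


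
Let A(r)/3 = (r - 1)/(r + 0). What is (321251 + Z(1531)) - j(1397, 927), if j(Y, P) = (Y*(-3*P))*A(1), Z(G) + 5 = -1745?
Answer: 319501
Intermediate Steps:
Z(G) = -1750 (Z(G) = -5 - 1745 = -1750)
A(r) = 3*(-1 + r)/r (A(r) = 3*((r - 1)/(r + 0)) = 3*((-1 + r)/r) = 3*(-1 + r)/r)
j(Y, P) = 0 (j(Y, P) = (Y*(-3*P))*(3 - 3/1) = (-3*P*Y)*(3 - 3*1) = (-3*P*Y)*(3 - 3) = -3*P*Y*0 = 0)
(321251 + Z(1531)) - j(1397, 927) = (321251 - 1750) - 1*0 = 319501 + 0 = 319501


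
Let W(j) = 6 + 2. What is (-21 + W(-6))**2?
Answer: 169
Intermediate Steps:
W(j) = 8
(-21 + W(-6))**2 = (-21 + 8)**2 = (-13)**2 = 169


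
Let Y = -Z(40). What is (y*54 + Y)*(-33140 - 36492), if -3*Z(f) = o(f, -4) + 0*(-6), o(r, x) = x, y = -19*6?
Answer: 1286242304/3 ≈ 4.2875e+8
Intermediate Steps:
y = -114
Z(f) = 4/3 (Z(f) = -(-4 + 0*(-6))/3 = -(-4 + 0)/3 = -1/3*(-4) = 4/3)
Y = -4/3 (Y = -1*4/3 = -4/3 ≈ -1.3333)
(y*54 + Y)*(-33140 - 36492) = (-114*54 - 4/3)*(-33140 - 36492) = (-6156 - 4/3)*(-69632) = -18472/3*(-69632) = 1286242304/3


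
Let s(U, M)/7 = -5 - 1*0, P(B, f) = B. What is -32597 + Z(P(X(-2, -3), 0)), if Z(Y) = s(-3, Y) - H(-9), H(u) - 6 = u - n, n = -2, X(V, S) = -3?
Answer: -32631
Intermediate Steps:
H(u) = 8 + u (H(u) = 6 + (u - 1*(-2)) = 6 + (u + 2) = 6 + (2 + u) = 8 + u)
s(U, M) = -35 (s(U, M) = 7*(-5 - 1*0) = 7*(-5 + 0) = 7*(-5) = -35)
Z(Y) = -34 (Z(Y) = -35 - (8 - 9) = -35 - 1*(-1) = -35 + 1 = -34)
-32597 + Z(P(X(-2, -3), 0)) = -32597 - 34 = -32631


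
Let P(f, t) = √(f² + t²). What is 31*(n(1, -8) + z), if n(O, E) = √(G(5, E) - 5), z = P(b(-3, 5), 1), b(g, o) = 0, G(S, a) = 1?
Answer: 31 + 62*I ≈ 31.0 + 62.0*I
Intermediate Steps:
z = 1 (z = √(0² + 1²) = √(0 + 1) = √1 = 1)
n(O, E) = 2*I (n(O, E) = √(1 - 5) = √(-4) = 2*I)
31*(n(1, -8) + z) = 31*(2*I + 1) = 31*(1 + 2*I) = 31 + 62*I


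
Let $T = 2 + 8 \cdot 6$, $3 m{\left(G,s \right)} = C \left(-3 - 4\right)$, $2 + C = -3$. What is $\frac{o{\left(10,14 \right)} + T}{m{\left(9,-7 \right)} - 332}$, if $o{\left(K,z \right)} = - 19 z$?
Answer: $\frac{648}{961} \approx 0.6743$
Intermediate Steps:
$C = -5$ ($C = -2 - 3 = -5$)
$m{\left(G,s \right)} = \frac{35}{3}$ ($m{\left(G,s \right)} = \frac{\left(-5\right) \left(-3 - 4\right)}{3} = \frac{\left(-5\right) \left(-7\right)}{3} = \frac{1}{3} \cdot 35 = \frac{35}{3}$)
$T = 50$ ($T = 2 + 48 = 50$)
$\frac{o{\left(10,14 \right)} + T}{m{\left(9,-7 \right)} - 332} = \frac{\left(-19\right) 14 + 50}{\frac{35}{3} - 332} = \frac{-266 + 50}{- \frac{961}{3}} = \left(-216\right) \left(- \frac{3}{961}\right) = \frac{648}{961}$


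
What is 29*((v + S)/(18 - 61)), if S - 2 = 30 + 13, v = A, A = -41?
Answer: -116/43 ≈ -2.6977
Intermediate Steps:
v = -41
S = 45 (S = 2 + (30 + 13) = 2 + 43 = 45)
29*((v + S)/(18 - 61)) = 29*((-41 + 45)/(18 - 61)) = 29*(4/(-43)) = 29*(4*(-1/43)) = 29*(-4/43) = -116/43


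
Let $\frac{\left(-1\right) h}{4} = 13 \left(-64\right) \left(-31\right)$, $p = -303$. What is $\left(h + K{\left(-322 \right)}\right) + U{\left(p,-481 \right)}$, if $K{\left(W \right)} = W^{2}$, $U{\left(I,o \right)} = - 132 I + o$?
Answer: $40031$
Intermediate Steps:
$U{\left(I,o \right)} = o - 132 I$
$h = -103168$ ($h = - 4 \cdot 13 \left(-64\right) \left(-31\right) = - 4 \left(\left(-832\right) \left(-31\right)\right) = \left(-4\right) 25792 = -103168$)
$\left(h + K{\left(-322 \right)}\right) + U{\left(p,-481 \right)} = \left(-103168 + \left(-322\right)^{2}\right) - -39515 = \left(-103168 + 103684\right) + \left(-481 + 39996\right) = 516 + 39515 = 40031$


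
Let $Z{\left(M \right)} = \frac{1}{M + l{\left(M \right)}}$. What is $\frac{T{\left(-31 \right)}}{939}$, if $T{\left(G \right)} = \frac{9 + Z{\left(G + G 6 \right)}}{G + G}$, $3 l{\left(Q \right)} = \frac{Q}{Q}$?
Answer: $- \frac{1949}{12613900} \approx -0.00015451$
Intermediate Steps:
$l{\left(Q \right)} = \frac{1}{3}$ ($l{\left(Q \right)} = \frac{Q \frac{1}{Q}}{3} = \frac{1}{3} \cdot 1 = \frac{1}{3}$)
$Z{\left(M \right)} = \frac{1}{\frac{1}{3} + M}$ ($Z{\left(M \right)} = \frac{1}{M + \frac{1}{3}} = \frac{1}{\frac{1}{3} + M}$)
$T{\left(G \right)} = \frac{9 + \frac{3}{1 + 21 G}}{2 G}$ ($T{\left(G \right)} = \frac{9 + \frac{3}{1 + 3 \left(G + G 6\right)}}{G + G} = \frac{9 + \frac{3}{1 + 3 \left(G + 6 G\right)}}{2 G} = \left(9 + \frac{3}{1 + 3 \cdot 7 G}\right) \frac{1}{2 G} = \left(9 + \frac{3}{1 + 21 G}\right) \frac{1}{2 G} = \frac{9 + \frac{3}{1 + 21 G}}{2 G}$)
$\frac{T{\left(-31 \right)}}{939} = \frac{\frac{3}{2} \frac{1}{-31} \frac{1}{1 + 21 \left(-31\right)} \left(4 + 63 \left(-31\right)\right)}{939} = \frac{3}{2} \left(- \frac{1}{31}\right) \frac{1}{1 - 651} \left(4 - 1953\right) \frac{1}{939} = \frac{3}{2} \left(- \frac{1}{31}\right) \frac{1}{-650} \left(-1949\right) \frac{1}{939} = \frac{3}{2} \left(- \frac{1}{31}\right) \left(- \frac{1}{650}\right) \left(-1949\right) \frac{1}{939} = \left(- \frac{5847}{40300}\right) \frac{1}{939} = - \frac{1949}{12613900}$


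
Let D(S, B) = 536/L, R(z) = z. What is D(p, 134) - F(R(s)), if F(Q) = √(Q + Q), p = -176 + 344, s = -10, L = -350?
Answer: -268/175 - 2*I*√5 ≈ -1.5314 - 4.4721*I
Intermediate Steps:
p = 168
F(Q) = √2*√Q (F(Q) = √(2*Q) = √2*√Q)
D(S, B) = -268/175 (D(S, B) = 536/(-350) = 536*(-1/350) = -268/175)
D(p, 134) - F(R(s)) = -268/175 - √2*√(-10) = -268/175 - √2*I*√10 = -268/175 - 2*I*√5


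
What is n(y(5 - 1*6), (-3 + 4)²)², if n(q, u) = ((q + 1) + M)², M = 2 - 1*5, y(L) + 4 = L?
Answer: 2401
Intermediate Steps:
y(L) = -4 + L
M = -3 (M = 2 - 5 = -3)
n(q, u) = (-2 + q)² (n(q, u) = ((q + 1) - 3)² = ((1 + q) - 3)² = (-2 + q)²)
n(y(5 - 1*6), (-3 + 4)²)² = ((-2 + (-4 + (5 - 1*6)))²)² = ((-2 + (-4 + (5 - 6)))²)² = ((-2 + (-4 - 1))²)² = ((-2 - 5)²)² = ((-7)²)² = 49² = 2401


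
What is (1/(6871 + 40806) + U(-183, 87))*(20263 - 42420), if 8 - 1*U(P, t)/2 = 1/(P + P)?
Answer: -3094138992212/8724891 ≈ -3.5463e+5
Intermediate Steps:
U(P, t) = 16 - 1/P (U(P, t) = 16 - 2/(P + P) = 16 - 2*1/(2*P) = 16 - 1/P)
(1/(6871 + 40806) + U(-183, 87))*(20263 - 42420) = (1/(6871 + 40806) + (16 - 1/(-183)))*(20263 - 42420) = (1/47677 + (16 - 1*(-1/183)))*(-22157) = (1/47677 + (16 + 1/183))*(-22157) = (1/47677 + 2929/183)*(-22157) = (139646116/8724891)*(-22157) = -3094138992212/8724891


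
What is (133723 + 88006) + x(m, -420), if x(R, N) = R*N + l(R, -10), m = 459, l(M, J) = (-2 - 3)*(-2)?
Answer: 28959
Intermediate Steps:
l(M, J) = 10 (l(M, J) = -5*(-2) = 10)
x(R, N) = 10 + N*R (x(R, N) = R*N + 10 = N*R + 10 = 10 + N*R)
(133723 + 88006) + x(m, -420) = (133723 + 88006) + (10 - 420*459) = 221729 + (10 - 192780) = 221729 - 192770 = 28959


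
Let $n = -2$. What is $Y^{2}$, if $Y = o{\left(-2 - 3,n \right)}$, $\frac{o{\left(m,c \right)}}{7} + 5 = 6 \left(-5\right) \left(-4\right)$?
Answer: $648025$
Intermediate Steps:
$o{\left(m,c \right)} = 805$ ($o{\left(m,c \right)} = -35 + 7 \cdot 6 \left(-5\right) \left(-4\right) = -35 + 7 \left(\left(-30\right) \left(-4\right)\right) = -35 + 7 \cdot 120 = -35 + 840 = 805$)
$Y = 805$
$Y^{2} = 805^{2} = 648025$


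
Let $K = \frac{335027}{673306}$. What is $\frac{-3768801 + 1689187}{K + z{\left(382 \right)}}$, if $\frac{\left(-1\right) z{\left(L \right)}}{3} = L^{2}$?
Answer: $\frac{1400216583884}{294754179205} \approx 4.7505$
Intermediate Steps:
$z{\left(L \right)} = - 3 L^{2}$
$K = \frac{335027}{673306}$ ($K = 335027 \cdot \frac{1}{673306} = \frac{335027}{673306} \approx 0.49758$)
$\frac{-3768801 + 1689187}{K + z{\left(382 \right)}} = \frac{-3768801 + 1689187}{\frac{335027}{673306} - 3 \cdot 382^{2}} = - \frac{2079614}{\frac{335027}{673306} - 437772} = - \frac{2079614}{- \frac{294754179205}{673306}} = \left(-2079614\right) \left(- \frac{673306}{294754179205}\right) = \frac{1400216583884}{294754179205}$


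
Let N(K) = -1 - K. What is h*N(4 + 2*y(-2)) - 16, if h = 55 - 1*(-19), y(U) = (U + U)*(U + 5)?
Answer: 1390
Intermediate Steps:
y(U) = 2*U*(5 + U) (y(U) = (2*U)*(5 + U) = 2*U*(5 + U))
h = 74 (h = 55 + 19 = 74)
h*N(4 + 2*y(-2)) - 16 = 74*(-1 - (4 + 2*(2*(-2)*(5 - 2)))) - 16 = 74*(-1 - (4 + 2*(2*(-2)*3))) - 16 = 74*(-1 - (4 + 2*(-12))) - 16 = 74*(-1 - (4 - 24)) - 16 = 74*(-1 - 1*(-20)) - 16 = 74*(-1 + 20) - 16 = 74*19 - 16 = 1406 - 16 = 1390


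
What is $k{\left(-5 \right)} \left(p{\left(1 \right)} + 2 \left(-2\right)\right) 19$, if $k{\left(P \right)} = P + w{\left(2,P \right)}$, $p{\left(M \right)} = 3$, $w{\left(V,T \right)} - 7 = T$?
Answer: $57$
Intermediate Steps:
$w{\left(V,T \right)} = 7 + T$
$k{\left(P \right)} = 7 + 2 P$ ($k{\left(P \right)} = P + \left(7 + P\right) = 7 + 2 P$)
$k{\left(-5 \right)} \left(p{\left(1 \right)} + 2 \left(-2\right)\right) 19 = \left(7 + 2 \left(-5\right)\right) \left(3 + 2 \left(-2\right)\right) 19 = \left(7 - 10\right) \left(3 - 4\right) 19 = \left(-3\right) \left(-1\right) 19 = 3 \cdot 19 = 57$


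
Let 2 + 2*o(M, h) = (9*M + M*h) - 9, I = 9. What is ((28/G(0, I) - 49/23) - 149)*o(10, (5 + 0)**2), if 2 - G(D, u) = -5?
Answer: -556668/23 ≈ -24203.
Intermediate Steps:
G(D, u) = 7 (G(D, u) = 2 - 1*(-5) = 2 + 5 = 7)
o(M, h) = -11/2 + 9*M/2 + M*h/2 (o(M, h) = -1 + ((9*M + M*h) - 9)/2 = -1 + (-9 + 9*M + M*h)/2 = -1 + (-9/2 + 9*M/2 + M*h/2) = -11/2 + 9*M/2 + M*h/2)
((28/G(0, I) - 49/23) - 149)*o(10, (5 + 0)**2) = ((28/7 - 49/23) - 149)*(-11/2 + (9/2)*10 + (1/2)*10*(5 + 0)**2) = ((28*(1/7) - 49*1/23) - 149)*(-11/2 + 45 + (1/2)*10*5**2) = ((4 - 49/23) - 149)*(-11/2 + 45 + (1/2)*10*25) = (43/23 - 149)*(-11/2 + 45 + 125) = -3384/23*329/2 = -556668/23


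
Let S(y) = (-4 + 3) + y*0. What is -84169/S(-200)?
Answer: 84169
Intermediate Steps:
S(y) = -1 (S(y) = -1 + 0 = -1)
-84169/S(-200) = -84169/(-1) = -84169*(-1) = 84169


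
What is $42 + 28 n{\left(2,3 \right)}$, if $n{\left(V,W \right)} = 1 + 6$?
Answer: $238$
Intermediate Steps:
$n{\left(V,W \right)} = 7$
$42 + 28 n{\left(2,3 \right)} = 42 + 28 \cdot 7 = 42 + 196 = 238$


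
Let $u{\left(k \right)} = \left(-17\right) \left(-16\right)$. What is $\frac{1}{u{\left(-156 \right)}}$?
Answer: $\frac{1}{272} \approx 0.0036765$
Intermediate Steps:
$u{\left(k \right)} = 272$
$\frac{1}{u{\left(-156 \right)}} = \frac{1}{272}$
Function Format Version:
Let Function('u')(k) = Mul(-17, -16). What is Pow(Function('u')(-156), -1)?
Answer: Rational(1, 272) ≈ 0.0036765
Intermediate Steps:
Function('u')(k) = 272
Pow(Function('u')(-156), -1) = Pow(272, -1) = Rational(1, 272)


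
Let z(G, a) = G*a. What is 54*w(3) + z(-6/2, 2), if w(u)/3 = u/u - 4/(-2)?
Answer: 480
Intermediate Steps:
w(u) = 9 (w(u) = 3*(u/u - 4/(-2)) = 3*(1 - 4*(-1/2)) = 3*(1 + 2) = 3*3 = 9)
54*w(3) + z(-6/2, 2) = 54*9 - 6/2*2 = 486 - 6*1/2*2 = 486 - 3*2 = 486 - 6 = 480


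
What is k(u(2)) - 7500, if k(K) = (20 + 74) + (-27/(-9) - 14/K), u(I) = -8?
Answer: -29605/4 ≈ -7401.3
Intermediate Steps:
k(K) = 97 - 14/K (k(K) = 94 + (-27*(-1/9) - 14/K) = 94 + (3 - 14/K) = 97 - 14/K)
k(u(2)) - 7500 = (97 - 14/(-8)) - 7500 = (97 - 14*(-1/8)) - 7500 = (97 + 7/4) - 7500 = 395/4 - 7500 = -29605/4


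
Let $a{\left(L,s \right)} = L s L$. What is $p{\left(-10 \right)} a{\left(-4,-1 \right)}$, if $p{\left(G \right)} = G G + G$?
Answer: $-1440$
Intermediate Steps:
$p{\left(G \right)} = G + G^{2}$ ($p{\left(G \right)} = G^{2} + G = G + G^{2}$)
$a{\left(L,s \right)} = s L^{2}$
$p{\left(-10 \right)} a{\left(-4,-1 \right)} = - 10 \left(1 - 10\right) \left(- \left(-4\right)^{2}\right) = \left(-10\right) \left(-9\right) \left(\left(-1\right) 16\right) = 90 \left(-16\right) = -1440$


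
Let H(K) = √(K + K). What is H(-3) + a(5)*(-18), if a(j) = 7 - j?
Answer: -36 + I*√6 ≈ -36.0 + 2.4495*I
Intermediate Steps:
H(K) = √2*√K (H(K) = √(2*K) = √2*√K)
H(-3) + a(5)*(-18) = √2*√(-3) + (7 - 1*5)*(-18) = √2*(I*√3) + (7 - 5)*(-18) = I*√6 + 2*(-18) = I*√6 - 36 = -36 + I*√6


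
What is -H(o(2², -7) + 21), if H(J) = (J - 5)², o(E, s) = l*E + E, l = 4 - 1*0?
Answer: -1296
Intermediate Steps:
l = 4 (l = 4 + 0 = 4)
o(E, s) = 5*E (o(E, s) = 4*E + E = 5*E)
H(J) = (-5 + J)²
-H(o(2², -7) + 21) = -(-5 + (5*2² + 21))² = -(-5 + (5*4 + 21))² = -(-5 + (20 + 21))² = -(-5 + 41)² = -1*36² = -1*1296 = -1296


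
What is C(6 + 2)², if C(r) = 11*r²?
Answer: 495616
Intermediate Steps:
C(6 + 2)² = (11*(6 + 2)²)² = (11*8²)² = (11*64)² = 704² = 495616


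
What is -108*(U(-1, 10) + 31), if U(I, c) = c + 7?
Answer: -5184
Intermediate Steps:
U(I, c) = 7 + c
-108*(U(-1, 10) + 31) = -108*((7 + 10) + 31) = -108*(17 + 31) = -108*48 = -5184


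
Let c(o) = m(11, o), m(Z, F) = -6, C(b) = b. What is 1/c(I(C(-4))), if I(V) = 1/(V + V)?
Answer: -⅙ ≈ -0.16667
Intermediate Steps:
I(V) = 1/(2*V)
c(o) = -6
1/c(I(C(-4))) = 1/(-6) = -⅙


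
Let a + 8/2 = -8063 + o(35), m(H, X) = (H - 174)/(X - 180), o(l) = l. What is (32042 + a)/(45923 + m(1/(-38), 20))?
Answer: 145980800/279218453 ≈ 0.52282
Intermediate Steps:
m(H, X) = (-174 + H)/(-180 + X)
a = -8032 (a = -4 + (-8063 + 35) = -4 - 8028 = -8032)
(32042 + a)/(45923 + m(1/(-38), 20)) = (32042 - 8032)/(45923 + (-174 + 1/(-38))/(-180 + 20)) = 24010/(45923 + (-174 - 1/38)/(-160)) = 24010/(45923 - 1/160*(-6613/38)) = 24010/(45923 + 6613/6080) = 24010/(279218453/6080) = 24010*(6080/279218453) = 145980800/279218453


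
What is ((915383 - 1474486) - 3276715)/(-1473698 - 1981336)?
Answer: 639303/575839 ≈ 1.1102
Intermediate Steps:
((915383 - 1474486) - 3276715)/(-1473698 - 1981336) = (-559103 - 3276715)/(-3455034) = -3835818*(-1/3455034) = 639303/575839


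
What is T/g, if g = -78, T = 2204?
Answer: -1102/39 ≈ -28.256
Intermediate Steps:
T/g = 2204/(-78) = -1/78*2204 = -1102/39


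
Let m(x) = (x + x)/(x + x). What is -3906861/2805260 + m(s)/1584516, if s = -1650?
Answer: -773810119877/555622419270 ≈ -1.3927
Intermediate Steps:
m(x) = 1 (m(x) = (2*x)/((2*x)) = (2*x)*(1/(2*x)) = 1)
-3906861/2805260 + m(s)/1584516 = -3906861/2805260 + 1/1584516 = -773810119877/555622419270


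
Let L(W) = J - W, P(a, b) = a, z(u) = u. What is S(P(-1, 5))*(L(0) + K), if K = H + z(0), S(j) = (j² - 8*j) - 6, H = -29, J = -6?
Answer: -105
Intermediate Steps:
S(j) = -6 + j² - 8*j
L(W) = -6 - W
K = -29 (K = -29 + 0 = -29)
S(P(-1, 5))*(L(0) + K) = (-6 + (-1)² - 8*(-1))*((-6 - 1*0) - 29) = (-6 + 1 + 8)*((-6 + 0) - 29) = 3*(-6 - 29) = 3*(-35) = -105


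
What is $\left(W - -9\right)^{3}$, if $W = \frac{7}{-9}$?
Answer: $\frac{405224}{729} \approx 555.86$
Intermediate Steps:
$W = - \frac{7}{9}$ ($W = 7 \left(- \frac{1}{9}\right) = - \frac{7}{9} \approx -0.77778$)
$\left(W - -9\right)^{3} = \left(- \frac{7}{9} - -9\right)^{3} = \left(- \frac{7}{9} + 9\right)^{3} = \left(\frac{74}{9}\right)^{3} = \frac{405224}{729}$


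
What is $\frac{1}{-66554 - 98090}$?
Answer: $- \frac{1}{164644} \approx -6.0737 \cdot 10^{-6}$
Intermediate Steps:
$\frac{1}{-66554 - 98090} = \frac{1}{-164644} = - \frac{1}{164644}$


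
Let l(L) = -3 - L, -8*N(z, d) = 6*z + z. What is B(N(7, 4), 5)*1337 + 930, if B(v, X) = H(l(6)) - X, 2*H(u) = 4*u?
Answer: -29821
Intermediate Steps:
N(z, d) = -7*z/8 (N(z, d) = -(6*z + z)/8 = -7*z/8)
H(u) = 2*u (H(u) = (4*u)/2 = 2*u)
B(v, X) = -18 - X (B(v, X) = 2*(-3 - 1*6) - X = 2*(-3 - 6) - X = 2*(-9) - X = -18 - X)
B(N(7, 4), 5)*1337 + 930 = (-18 - 1*5)*1337 + 930 = (-18 - 5)*1337 + 930 = -23*1337 + 930 = -30751 + 930 = -29821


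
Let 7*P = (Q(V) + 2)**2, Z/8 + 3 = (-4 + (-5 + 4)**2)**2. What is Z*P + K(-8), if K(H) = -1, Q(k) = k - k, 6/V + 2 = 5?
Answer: 185/7 ≈ 26.429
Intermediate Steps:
V = 2 (V = 6/(-2 + 5) = 6/3 = 6*(1/3) = 2)
Q(k) = 0
Z = 48 (Z = -24 + 8*(-4 + (-5 + 4)**2)**2 = -24 + 8*(-4 + (-1)**2)**2 = -24 + 8*(-4 + 1)**2 = -24 + 8*(-3)**2 = -24 + 8*9 = -24 + 72 = 48)
P = 4/7 (P = (0 + 2)**2/7 = (1/7)*2**2 = (1/7)*4 = 4/7 ≈ 0.57143)
Z*P + K(-8) = 48*(4/7) - 1 = 192/7 - 1 = 185/7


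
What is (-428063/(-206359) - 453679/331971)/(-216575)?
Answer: -48483757412/14836514467287675 ≈ -3.2679e-6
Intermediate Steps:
(-428063/(-206359) - 453679/331971)/(-216575) = (-428063*(-1/206359) - 453679*1/331971)*(-1/216575) = (428063/206359 - 453679/331971)*(-1/216575) = (48483757412/68505203589)*(-1/216575) = -48483757412/14836514467287675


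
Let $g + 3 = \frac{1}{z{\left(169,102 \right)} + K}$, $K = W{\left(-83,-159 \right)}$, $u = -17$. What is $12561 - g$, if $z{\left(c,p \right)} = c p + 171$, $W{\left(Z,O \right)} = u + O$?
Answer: $\frac{216515411}{17233} \approx 12564.0$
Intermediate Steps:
$W{\left(Z,O \right)} = -17 + O$
$K = -176$ ($K = -17 - 159 = -176$)
$z{\left(c,p \right)} = 171 + c p$
$g = - \frac{51698}{17233}$ ($g = -3 + \frac{1}{\left(171 + 169 \cdot 102\right) - 176} = -3 + \frac{1}{\left(171 + 17238\right) - 176} = -3 + \frac{1}{17409 - 176} = -3 + \frac{1}{17233} = - \frac{51698}{17233} \approx -2.9999$)
$12561 - g = 12561 - - \frac{51698}{17233} = 12561 + \frac{51698}{17233} = \frac{216515411}{17233}$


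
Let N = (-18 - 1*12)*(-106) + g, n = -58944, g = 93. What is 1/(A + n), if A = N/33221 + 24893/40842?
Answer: -1356812082/79974970715189 ≈ -1.6965e-5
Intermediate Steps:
N = 3273 (N = (-18 - 1*12)*(-106) + 93 = (-18 - 12)*(-106) + 93 = -30*(-106) + 93 = 3180 + 93 = 3273)
A = 960646219/1356812082 (A = 3273/33221 + 24893/40842 = 960646219/1356812082 ≈ 0.70802)
1/(A + n) = 1/(960646219/1356812082 - 58944) = 1/(-79974970715189/1356812082) = -1356812082/79974970715189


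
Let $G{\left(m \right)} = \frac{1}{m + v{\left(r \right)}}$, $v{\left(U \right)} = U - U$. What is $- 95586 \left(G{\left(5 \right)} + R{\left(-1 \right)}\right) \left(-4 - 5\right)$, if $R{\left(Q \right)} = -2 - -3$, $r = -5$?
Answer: $\frac{5161644}{5} \approx 1.0323 \cdot 10^{6}$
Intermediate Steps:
$v{\left(U \right)} = 0$
$G{\left(m \right)} = \frac{1}{m}$ ($G{\left(m \right)} = \frac{1}{m + 0} = \frac{1}{m}$)
$R{\left(Q \right)} = 1$ ($R{\left(Q \right)} = -2 + 3 = 1$)
$- 95586 \left(G{\left(5 \right)} + R{\left(-1 \right)}\right) \left(-4 - 5\right) = - 95586 \left(\frac{1}{5} + 1\right) \left(-4 - 5\right) = - 95586 \left(\frac{1}{5} + 1\right) \left(-9\right) = - 95586 \cdot \frac{6}{5} \left(-9\right) = \left(-95586\right) \left(- \frac{54}{5}\right) = \frac{5161644}{5}$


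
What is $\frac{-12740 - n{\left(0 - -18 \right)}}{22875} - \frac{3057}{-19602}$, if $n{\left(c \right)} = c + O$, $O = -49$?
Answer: $- \frac{19910327}{49821750} \approx -0.39963$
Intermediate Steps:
$n{\left(c \right)} = -49 + c$ ($n{\left(c \right)} = c - 49 = -49 + c$)
$\frac{-12740 - n{\left(0 - -18 \right)}}{22875} - \frac{3057}{-19602} = \frac{-12740 - \left(-49 + \left(0 - -18\right)\right)}{22875} - \frac{3057}{-19602} = \left(-12740 - \left(-49 + \left(0 + 18\right)\right)\right) \frac{1}{22875} - - \frac{1019}{6534} = \left(-12740 - \left(-49 + 18\right)\right) \frac{1}{22875} + \frac{1019}{6534} = \left(-12740 - -31\right) \frac{1}{22875} + \frac{1019}{6534} = \left(-12740 + 31\right) \frac{1}{22875} + \frac{1019}{6534} = \left(-12709\right) \frac{1}{22875} + \frac{1019}{6534} = - \frac{12709}{22875} + \frac{1019}{6534} = - \frac{19910327}{49821750}$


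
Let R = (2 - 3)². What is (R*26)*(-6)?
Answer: -156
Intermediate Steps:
R = 1 (R = (-1)² = 1)
(R*26)*(-6) = (1*26)*(-6) = 26*(-6) = -156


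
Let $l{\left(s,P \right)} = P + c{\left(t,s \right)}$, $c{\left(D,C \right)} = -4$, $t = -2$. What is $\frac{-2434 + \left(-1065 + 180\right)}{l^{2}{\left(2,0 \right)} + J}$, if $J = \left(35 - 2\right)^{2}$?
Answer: $- \frac{3319}{1105} \approx -3.0036$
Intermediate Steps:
$l{\left(s,P \right)} = -4 + P$ ($l{\left(s,P \right)} = P - 4 = -4 + P$)
$J = 1089$ ($J = 33^{2} = 1089$)
$\frac{-2434 + \left(-1065 + 180\right)}{l^{2}{\left(2,0 \right)} + J} = \frac{-2434 + \left(-1065 + 180\right)}{\left(-4 + 0\right)^{2} + 1089} = \frac{-2434 - 885}{\left(-4\right)^{2} + 1089} = - \frac{3319}{16 + 1089} = - \frac{3319}{1105}$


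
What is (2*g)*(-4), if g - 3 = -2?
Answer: -8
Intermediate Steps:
g = 1 (g = 3 - 2 = 1)
(2*g)*(-4) = (2*1)*(-4) = 2*(-4) = -8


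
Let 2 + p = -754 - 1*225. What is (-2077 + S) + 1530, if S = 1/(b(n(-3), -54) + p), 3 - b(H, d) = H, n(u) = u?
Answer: -533326/975 ≈ -547.00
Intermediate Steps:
b(H, d) = 3 - H
p = -981 (p = -2 + (-754 - 1*225) = -2 + (-754 - 225) = -2 - 979 = -981)
S = -1/975 (S = 1/((3 - 1*(-3)) - 981) = 1/((3 + 3) - 981) = 1/(6 - 981) = 1/(-975) = -1/975 ≈ -0.0010256)
(-2077 + S) + 1530 = (-2077 - 1/975) + 1530 = -2025076/975 + 1530 = -533326/975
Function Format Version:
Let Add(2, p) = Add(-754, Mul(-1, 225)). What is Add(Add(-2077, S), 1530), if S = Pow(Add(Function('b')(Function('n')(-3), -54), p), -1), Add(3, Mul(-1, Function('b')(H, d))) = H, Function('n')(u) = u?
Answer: Rational(-533326, 975) ≈ -547.00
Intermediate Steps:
Function('b')(H, d) = Add(3, Mul(-1, H))
p = -981 (p = Add(-2, Add(-754, Mul(-1, 225))) = Add(-2, Add(-754, -225)) = Add(-2, -979) = -981)
S = Rational(-1, 975) (S = Pow(Add(Add(3, Mul(-1, -3)), -981), -1) = Pow(Add(Add(3, 3), -981), -1) = Pow(Add(6, -981), -1) = Pow(-975, -1) = Rational(-1, 975) ≈ -0.0010256)
Add(Add(-2077, S), 1530) = Add(Add(-2077, Rational(-1, 975)), 1530) = Add(Rational(-2025076, 975), 1530) = Rational(-533326, 975)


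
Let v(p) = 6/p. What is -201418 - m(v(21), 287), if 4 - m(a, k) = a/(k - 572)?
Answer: -401836892/1995 ≈ -2.0142e+5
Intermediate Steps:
m(a, k) = 4 - a/(-572 + k) (m(a, k) = 4 - a/(k - 572) = 4 - a/(-572 + k))
-201418 - m(v(21), 287) = -201418 - (-2288 - 6/21 + 4*287)/(-572 + 287) = -201418 - (-2288 - 6/21 + 1148)/(-285) = -201418 - (-1)*(-2288 - 1*2/7 + 1148)/285 = -201418 - (-1)*(-2288 - 2/7 + 1148)/285 = -201418 - (-1)*(-7982)/(285*7) = -201418 - 1*7982/1995 = -201418 - 7982/1995 = -401836892/1995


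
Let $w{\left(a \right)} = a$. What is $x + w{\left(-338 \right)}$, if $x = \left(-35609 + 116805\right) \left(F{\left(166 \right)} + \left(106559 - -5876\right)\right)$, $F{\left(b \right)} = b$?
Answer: $9142750458$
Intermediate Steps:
$x = 9142750796$ ($x = \left(-35609 + 116805\right) \left(166 + \left(106559 - -5876\right)\right) = 81196 \left(166 + \left(106559 + 5876\right)\right) = 81196 \left(166 + 112435\right) = 81196 \cdot 112601 = 9142750796$)
$x + w{\left(-338 \right)} = 9142750796 - 338 = 9142750458$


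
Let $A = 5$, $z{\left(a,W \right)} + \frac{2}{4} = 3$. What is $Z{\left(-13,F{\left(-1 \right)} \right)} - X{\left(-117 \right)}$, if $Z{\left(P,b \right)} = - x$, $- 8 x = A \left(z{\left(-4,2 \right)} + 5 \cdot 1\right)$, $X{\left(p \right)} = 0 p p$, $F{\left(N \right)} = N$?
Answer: $\frac{75}{16} \approx 4.6875$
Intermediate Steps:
$z{\left(a,W \right)} = \frac{5}{2}$ ($z{\left(a,W \right)} = - \frac{1}{2} + 3 = \frac{5}{2}$)
$X{\left(p \right)} = 0$ ($X{\left(p \right)} = 0 p = 0$)
$x = - \frac{75}{16}$ ($x = - \frac{5 \left(\frac{5}{2} + 5 \cdot 1\right)}{8} = - \frac{5 \left(\frac{5}{2} + 5\right)}{8} = - \frac{5 \cdot \frac{15}{2}}{8} = \left(- \frac{1}{8}\right) \frac{75}{2} = - \frac{75}{16} \approx -4.6875$)
$Z{\left(P,b \right)} = \frac{75}{16}$ ($Z{\left(P,b \right)} = \left(-1\right) \left(- \frac{75}{16}\right) = \frac{75}{16}$)
$Z{\left(-13,F{\left(-1 \right)} \right)} - X{\left(-117 \right)} = \frac{75}{16} - 0 = \frac{75}{16} + 0 = \frac{75}{16}$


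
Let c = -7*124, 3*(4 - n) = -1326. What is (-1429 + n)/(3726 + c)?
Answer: -983/2858 ≈ -0.34395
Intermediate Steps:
n = 446 (n = 4 - ⅓*(-1326) = 4 + 442 = 446)
c = -868
(-1429 + n)/(3726 + c) = (-1429 + 446)/(3726 - 868) = -983/2858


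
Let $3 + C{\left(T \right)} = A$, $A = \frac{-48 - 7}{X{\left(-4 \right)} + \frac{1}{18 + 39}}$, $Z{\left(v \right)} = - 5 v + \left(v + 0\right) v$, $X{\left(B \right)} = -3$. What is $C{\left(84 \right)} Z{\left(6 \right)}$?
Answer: $\frac{1575}{17} \approx 92.647$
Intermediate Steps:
$Z{\left(v \right)} = v^{2} - 5 v$ ($Z{\left(v \right)} = - 5 v + v v = - 5 v + v^{2} = v^{2} - 5 v$)
$A = \frac{627}{34}$ ($A = \frac{-48 - 7}{-3 + \frac{1}{18 + 39}} = - \frac{55}{-3 + \frac{1}{57}} = - \frac{55}{- \frac{170}{57}} = \left(-55\right) \left(- \frac{57}{170}\right) = \frac{627}{34} \approx 18.441$)
$C{\left(T \right)} = \frac{525}{34}$ ($C{\left(T \right)} = -3 + \frac{627}{34} = \frac{525}{34}$)
$C{\left(84 \right)} Z{\left(6 \right)} = \frac{525 \cdot 6 \left(-5 + 6\right)}{34} = \frac{525 \cdot 6 \cdot 1}{34} = \frac{525}{34} \cdot 6 = \frac{1575}{17}$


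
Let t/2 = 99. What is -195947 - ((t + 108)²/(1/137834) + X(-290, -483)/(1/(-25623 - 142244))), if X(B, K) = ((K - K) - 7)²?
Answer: -12898194888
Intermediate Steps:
t = 198 (t = 2*99 = 198)
X(B, K) = 49 (X(B, K) = (0 - 7)² = (-7)² = 49)
-195947 - ((t + 108)²/(1/137834) + X(-290, -483)/(1/(-25623 - 142244))) = -195947 - ((198 + 108)²/(1/137834) + 49/(1/(-25623 - 142244))) = -195947 - (306²/(1/137834) + 49/(1/(-167867))) = -195947 - (93636*137834 + 49/(-1/167867)) = -195947 - (12906224424 + 49*(-167867)) = -195947 - (12906224424 - 8225483) = -195947 - 1*12897998941 = -195947 - 12897998941 = -12898194888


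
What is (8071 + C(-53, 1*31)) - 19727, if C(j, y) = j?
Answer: -11709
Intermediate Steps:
(8071 + C(-53, 1*31)) - 19727 = (8071 - 53) - 19727 = 8018 - 19727 = -11709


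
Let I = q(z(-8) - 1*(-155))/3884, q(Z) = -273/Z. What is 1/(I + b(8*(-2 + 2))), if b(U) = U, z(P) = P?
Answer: -27188/13 ≈ -2091.4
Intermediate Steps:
I = -13/27188 (I = -273/(-8 - 1*(-155))/3884 = -273/(-8 + 155)*(1/3884) = -273/147*(1/3884) = -273*1/147*(1/3884) = -13/7*1/3884 = -13/27188 ≈ -0.00047815)
1/(I + b(8*(-2 + 2))) = 1/(-13/27188 + 8*(-2 + 2)) = 1/(-13/27188 + 8*0) = 1/(-13/27188 + 0) = 1/(-13/27188) = -27188/13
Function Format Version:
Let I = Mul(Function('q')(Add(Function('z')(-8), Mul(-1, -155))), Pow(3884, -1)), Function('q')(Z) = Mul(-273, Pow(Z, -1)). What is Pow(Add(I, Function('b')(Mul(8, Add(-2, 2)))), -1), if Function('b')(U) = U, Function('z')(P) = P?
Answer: Rational(-27188, 13) ≈ -2091.4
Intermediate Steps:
I = Rational(-13, 27188) (I = Mul(Mul(-273, Pow(Add(-8, Mul(-1, -155)), -1)), Pow(3884, -1)) = Mul(Mul(-273, Pow(Add(-8, 155), -1)), Rational(1, 3884)) = Mul(Mul(-273, Pow(147, -1)), Rational(1, 3884)) = Mul(Mul(-273, Rational(1, 147)), Rational(1, 3884)) = Mul(Rational(-13, 7), Rational(1, 3884)) = Rational(-13, 27188) ≈ -0.00047815)
Pow(Add(I, Function('b')(Mul(8, Add(-2, 2)))), -1) = Pow(Add(Rational(-13, 27188), Mul(8, Add(-2, 2))), -1) = Pow(Add(Rational(-13, 27188), Mul(8, 0)), -1) = Pow(Add(Rational(-13, 27188), 0), -1) = Pow(Rational(-13, 27188), -1) = Rational(-27188, 13)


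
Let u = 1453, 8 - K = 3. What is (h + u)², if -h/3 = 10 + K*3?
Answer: 1898884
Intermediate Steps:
K = 5 (K = 8 - 1*3 = 8 - 3 = 5)
h = -75 (h = -3*(10 + 5*3) = -3*(10 + 15) = -3*25 = -75)
(h + u)² = (-75 + 1453)² = 1378² = 1898884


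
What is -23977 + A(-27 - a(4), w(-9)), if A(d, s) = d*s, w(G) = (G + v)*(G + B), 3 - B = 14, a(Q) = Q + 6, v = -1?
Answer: -31377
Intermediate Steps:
a(Q) = 6 + Q
B = -11 (B = 3 - 1*14 = 3 - 14 = -11)
w(G) = (-1 + G)*(-11 + G) (w(G) = (G - 1)*(G - 11) = (-1 + G)*(-11 + G))
-23977 + A(-27 - a(4), w(-9)) = -23977 + (-27 - (6 + 4))*(11 + (-9)**2 - 12*(-9)) = -23977 + (-27 - 1*10)*(11 + 81 + 108) = -23977 + (-27 - 10)*200 = -23977 - 37*200 = -23977 - 7400 = -31377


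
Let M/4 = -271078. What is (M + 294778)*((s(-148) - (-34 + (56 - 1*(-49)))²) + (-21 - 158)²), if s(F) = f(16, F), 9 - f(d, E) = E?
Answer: -21441374838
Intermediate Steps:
f(d, E) = 9 - E
s(F) = 9 - F
M = -1084312 (M = 4*(-271078) = -1084312)
(M + 294778)*((s(-148) - (-34 + (56 - 1*(-49)))²) + (-21 - 158)²) = (-1084312 + 294778)*(((9 - 1*(-148)) - (-34 + (56 - 1*(-49)))²) + (-21 - 158)²) = -789534*(((9 + 148) - (-34 + (56 + 49))²) + (-179)²) = -789534*((157 - (-34 + 105)²) + 32041) = -789534*((157 - 1*71²) + 32041) = -789534*((157 - 1*5041) + 32041) = -789534*((157 - 5041) + 32041) = -789534*(-4884 + 32041) = -789534*27157 = -21441374838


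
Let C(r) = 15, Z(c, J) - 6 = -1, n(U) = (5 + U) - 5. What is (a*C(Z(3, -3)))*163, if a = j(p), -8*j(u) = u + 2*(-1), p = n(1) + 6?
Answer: -12225/8 ≈ -1528.1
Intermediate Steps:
n(U) = U
Z(c, J) = 5 (Z(c, J) = 6 - 1 = 5)
p = 7 (p = 1 + 6 = 7)
j(u) = ¼ - u/8 (j(u) = -(u + 2*(-1))/8 = -(u - 2)/8 = -(-2 + u)/8 = ¼ - u/8)
a = -5/8 (a = ¼ - ⅛*7 = ¼ - 7/8 = -5/8 ≈ -0.62500)
(a*C(Z(3, -3)))*163 = -5/8*15*163 = -75/8*163 = -12225/8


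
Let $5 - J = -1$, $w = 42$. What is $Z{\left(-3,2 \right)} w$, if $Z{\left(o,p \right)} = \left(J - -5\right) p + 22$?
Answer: $1848$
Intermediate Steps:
$J = 6$ ($J = 5 - -1 = 5 + 1 = 6$)
$Z{\left(o,p \right)} = 22 + 11 p$ ($Z{\left(o,p \right)} = \left(6 - -5\right) p + 22 = \left(6 + 5\right) p + 22 = 11 p + 22 = 22 + 11 p$)
$Z{\left(-3,2 \right)} w = \left(22 + 11 \cdot 2\right) 42 = \left(22 + 22\right) 42 = 44 \cdot 42 = 1848$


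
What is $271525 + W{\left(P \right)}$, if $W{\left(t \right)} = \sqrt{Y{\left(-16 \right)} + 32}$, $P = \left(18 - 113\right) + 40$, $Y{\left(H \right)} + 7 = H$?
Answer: $271528$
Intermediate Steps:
$Y{\left(H \right)} = -7 + H$
$P = -55$ ($P = -95 + 40 = -55$)
$W{\left(t \right)} = 3$ ($W{\left(t \right)} = \sqrt{\left(-7 - 16\right) + 32} = \sqrt{-23 + 32} = \sqrt{9} = 3$)
$271525 + W{\left(P \right)} = 271525 + 3 = 271528$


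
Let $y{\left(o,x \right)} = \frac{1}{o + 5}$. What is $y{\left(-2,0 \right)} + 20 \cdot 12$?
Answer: $\frac{721}{3} \approx 240.33$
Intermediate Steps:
$y{\left(o,x \right)} = \frac{1}{5 + o}$
$y{\left(-2,0 \right)} + 20 \cdot 12 = \frac{1}{5 - 2} + 20 \cdot 12 = \frac{1}{3} + 240 = \frac{721}{3}$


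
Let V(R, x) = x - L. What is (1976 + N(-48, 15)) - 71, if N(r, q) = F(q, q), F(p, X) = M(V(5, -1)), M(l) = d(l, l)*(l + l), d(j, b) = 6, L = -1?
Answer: 1905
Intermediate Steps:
V(R, x) = 1 + x (V(R, x) = x - 1*(-1) = x + 1 = 1 + x)
M(l) = 12*l (M(l) = 6*(l + l) = 6*(2*l) = 12*l)
F(p, X) = 0 (F(p, X) = 12*(1 - 1) = 12*0 = 0)
N(r, q) = 0
(1976 + N(-48, 15)) - 71 = (1976 + 0) - 71 = 1976 - 71 = 1905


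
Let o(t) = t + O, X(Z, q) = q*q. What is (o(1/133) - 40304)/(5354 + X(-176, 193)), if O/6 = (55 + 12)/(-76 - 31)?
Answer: -573619583/606283293 ≈ -0.94613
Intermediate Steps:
X(Z, q) = q**2
O = -402/107 (O = 6*((55 + 12)/(-76 - 31)) = 6*(67/(-107)) = 6*(67*(-1/107)) = 6*(-67/107) = -402/107 ≈ -3.7570)
o(t) = -402/107 + t (o(t) = t - 402/107 = -402/107 + t)
(o(1/133) - 40304)/(5354 + X(-176, 193)) = ((-402/107 + 1/133) - 40304)/(5354 + 193**2) = ((-402/107 + 1/133) - 40304)/(5354 + 37249) = (-53359/14231 - 40304)/42603 = -573619583/14231*1/42603 = -573619583/606283293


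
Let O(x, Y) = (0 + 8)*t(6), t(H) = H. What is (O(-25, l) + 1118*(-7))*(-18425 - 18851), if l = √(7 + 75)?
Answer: 289932728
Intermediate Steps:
l = √82 ≈ 9.0554
O(x, Y) = 48 (O(x, Y) = (0 + 8)*6 = 8*6 = 48)
(O(-25, l) + 1118*(-7))*(-18425 - 18851) = (48 + 1118*(-7))*(-18425 - 18851) = (48 - 7826)*(-37276) = -7778*(-37276) = 289932728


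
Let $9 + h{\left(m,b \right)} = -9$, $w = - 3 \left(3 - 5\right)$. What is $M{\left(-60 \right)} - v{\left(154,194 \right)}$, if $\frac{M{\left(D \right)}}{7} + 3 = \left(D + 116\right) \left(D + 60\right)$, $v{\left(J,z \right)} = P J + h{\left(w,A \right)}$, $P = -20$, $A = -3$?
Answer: $3077$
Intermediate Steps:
$w = 6$ ($w = \left(-3\right) \left(-2\right) = 6$)
$h{\left(m,b \right)} = -18$ ($h{\left(m,b \right)} = -9 - 9 = -18$)
$v{\left(J,z \right)} = -18 - 20 J$ ($v{\left(J,z \right)} = - 20 J - 18 = -18 - 20 J$)
$M{\left(D \right)} = -21 + 7 \left(60 + D\right) \left(116 + D\right)$ ($M{\left(D \right)} = -21 + 7 \left(D + 116\right) \left(D + 60\right) = -21 + 7 \left(116 + D\right) \left(60 + D\right) = -21 + 7 \left(60 + D\right) \left(116 + D\right)$)
$M{\left(-60 \right)} - v{\left(154,194 \right)} = \left(48699 + 7 \left(-60\right)^{2} + 1232 \left(-60\right)\right) - \left(-18 - 3080\right) = \left(48699 + 7 \cdot 3600 - 73920\right) - \left(-18 - 3080\right) = \left(48699 + 25200 - 73920\right) - -3098 = -21 + 3098 = 3077$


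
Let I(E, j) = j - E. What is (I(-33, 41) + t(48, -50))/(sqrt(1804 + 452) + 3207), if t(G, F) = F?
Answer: 25656/3427531 - 32*sqrt(141)/3427531 ≈ 0.0073744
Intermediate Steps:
(I(-33, 41) + t(48, -50))/(sqrt(1804 + 452) + 3207) = ((41 - 1*(-33)) - 50)/(sqrt(1804 + 452) + 3207) = ((41 + 33) - 50)/(sqrt(2256) + 3207) = (74 - 50)/(4*sqrt(141) + 3207) = 24/(3207 + 4*sqrt(141))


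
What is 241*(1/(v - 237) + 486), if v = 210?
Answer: 3162161/27 ≈ 1.1712e+5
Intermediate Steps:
241*(1/(v - 237) + 486) = 241*(1/(210 - 237) + 486) = 241*(1/(-27) + 486) = 241*(-1/27 + 486) = 241*(13121/27) = 3162161/27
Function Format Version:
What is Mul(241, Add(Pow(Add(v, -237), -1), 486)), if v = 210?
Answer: Rational(3162161, 27) ≈ 1.1712e+5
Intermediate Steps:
Mul(241, Add(Pow(Add(v, -237), -1), 486)) = Mul(241, Add(Pow(Add(210, -237), -1), 486)) = Mul(241, Add(Pow(-27, -1), 486)) = Mul(241, Add(Rational(-1, 27), 486)) = Mul(241, Rational(13121, 27)) = Rational(3162161, 27)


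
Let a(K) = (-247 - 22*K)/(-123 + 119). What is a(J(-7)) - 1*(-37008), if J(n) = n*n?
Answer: 149357/4 ≈ 37339.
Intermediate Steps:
J(n) = n²
a(K) = 247/4 + 11*K/2 (a(K) = (-247 - 22*K)/(-4) = (-247 - 22*K)*(-¼) = 247/4 + 11*K/2)
a(J(-7)) - 1*(-37008) = (247/4 + (11/2)*(-7)²) - 1*(-37008) = (247/4 + (11/2)*49) + 37008 = (247/4 + 539/2) + 37008 = 1325/4 + 37008 = 149357/4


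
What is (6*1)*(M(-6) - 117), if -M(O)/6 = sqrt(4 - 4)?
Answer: -702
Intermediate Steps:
M(O) = 0 (M(O) = -6*sqrt(4 - 4) = -6*sqrt(0) = -6*0 = 0)
(6*1)*(M(-6) - 117) = (6*1)*(0 - 117) = 6*(-117) = -702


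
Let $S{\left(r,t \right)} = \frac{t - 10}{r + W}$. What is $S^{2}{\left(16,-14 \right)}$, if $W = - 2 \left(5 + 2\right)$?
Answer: $144$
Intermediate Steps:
$W = -14$ ($W = \left(-2\right) 7 = -14$)
$S{\left(r,t \right)} = \frac{-10 + t}{-14 + r}$ ($S{\left(r,t \right)} = \frac{t - 10}{r - 14} = \frac{-10 + t}{-14 + r}$)
$S^{2}{\left(16,-14 \right)} = \left(\frac{-10 - 14}{-14 + 16}\right)^{2} = \left(\frac{1}{2} \left(-24\right)\right)^{2} = \left(-12\right)^{2} = 144$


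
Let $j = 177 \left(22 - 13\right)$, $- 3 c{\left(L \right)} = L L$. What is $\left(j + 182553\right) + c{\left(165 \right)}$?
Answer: $175071$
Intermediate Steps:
$c{\left(L \right)} = - \frac{L^{2}}{3}$ ($c{\left(L \right)} = - \frac{L L}{3} = - \frac{L^{2}}{3}$)
$j = 1593$ ($j = 177 \cdot 9 = 1593$)
$\left(j + 182553\right) + c{\left(165 \right)} = \left(1593 + 182553\right) - \frac{165^{2}}{3} = 184146 - 9075 = 175071$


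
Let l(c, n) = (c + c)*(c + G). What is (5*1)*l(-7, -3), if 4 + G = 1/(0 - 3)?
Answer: 2380/3 ≈ 793.33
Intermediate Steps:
G = -13/3 (G = -4 + 1/(0 - 3) = -4 + 1/(-3) = -4 - 1/3 = -13/3 ≈ -4.3333)
l(c, n) = 2*c*(-13/3 + c) (l(c, n) = (c + c)*(c - 13/3) = (2*c)*(-13/3 + c) = 2*c*(-13/3 + c))
(5*1)*l(-7, -3) = (5*1)*((2/3)*(-7)*(-13 + 3*(-7))) = 5*((2/3)*(-7)*(-13 - 21)) = 5*((2/3)*(-7)*(-34)) = 5*(476/3) = 2380/3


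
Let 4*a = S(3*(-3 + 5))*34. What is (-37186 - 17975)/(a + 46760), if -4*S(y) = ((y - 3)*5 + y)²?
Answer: -441288/366583 ≈ -1.2038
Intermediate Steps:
S(y) = -(-15 + 6*y)²/4 (S(y) = -((y - 3)*5 + y)²/4 = -((-3 + y)*5 + y)²/4 = -((-15 + 5*y) + y)²/4 = -(-15 + 6*y)²/4)
a = -7497/8 (a = (-9*(-5 + 2*(3*(-3 + 5)))²/4*34)/4 = (-9*(-5 + 2*(3*2))²/4*34)/4 = (-9*(-5 + 2*6)²/4*34)/4 = (-9*(-5 + 12)²/4*34)/4 = (-9/4*7²*34)/4 = (-9/4*49*34)/4 = (-441/4*34)/4 = (¼)*(-7497/2) = -7497/8 ≈ -937.13)
(-37186 - 17975)/(a + 46760) = (-37186 - 17975)/(-7497/8 + 46760) = -55161/366583/8 = -55161*8/366583 = -441288/366583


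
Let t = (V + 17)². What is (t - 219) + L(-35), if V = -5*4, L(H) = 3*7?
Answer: -189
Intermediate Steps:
L(H) = 21
V = -20
t = 9 (t = (-20 + 17)² = (-3)² = 9)
(t - 219) + L(-35) = (9 - 219) + 21 = -210 + 21 = -189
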